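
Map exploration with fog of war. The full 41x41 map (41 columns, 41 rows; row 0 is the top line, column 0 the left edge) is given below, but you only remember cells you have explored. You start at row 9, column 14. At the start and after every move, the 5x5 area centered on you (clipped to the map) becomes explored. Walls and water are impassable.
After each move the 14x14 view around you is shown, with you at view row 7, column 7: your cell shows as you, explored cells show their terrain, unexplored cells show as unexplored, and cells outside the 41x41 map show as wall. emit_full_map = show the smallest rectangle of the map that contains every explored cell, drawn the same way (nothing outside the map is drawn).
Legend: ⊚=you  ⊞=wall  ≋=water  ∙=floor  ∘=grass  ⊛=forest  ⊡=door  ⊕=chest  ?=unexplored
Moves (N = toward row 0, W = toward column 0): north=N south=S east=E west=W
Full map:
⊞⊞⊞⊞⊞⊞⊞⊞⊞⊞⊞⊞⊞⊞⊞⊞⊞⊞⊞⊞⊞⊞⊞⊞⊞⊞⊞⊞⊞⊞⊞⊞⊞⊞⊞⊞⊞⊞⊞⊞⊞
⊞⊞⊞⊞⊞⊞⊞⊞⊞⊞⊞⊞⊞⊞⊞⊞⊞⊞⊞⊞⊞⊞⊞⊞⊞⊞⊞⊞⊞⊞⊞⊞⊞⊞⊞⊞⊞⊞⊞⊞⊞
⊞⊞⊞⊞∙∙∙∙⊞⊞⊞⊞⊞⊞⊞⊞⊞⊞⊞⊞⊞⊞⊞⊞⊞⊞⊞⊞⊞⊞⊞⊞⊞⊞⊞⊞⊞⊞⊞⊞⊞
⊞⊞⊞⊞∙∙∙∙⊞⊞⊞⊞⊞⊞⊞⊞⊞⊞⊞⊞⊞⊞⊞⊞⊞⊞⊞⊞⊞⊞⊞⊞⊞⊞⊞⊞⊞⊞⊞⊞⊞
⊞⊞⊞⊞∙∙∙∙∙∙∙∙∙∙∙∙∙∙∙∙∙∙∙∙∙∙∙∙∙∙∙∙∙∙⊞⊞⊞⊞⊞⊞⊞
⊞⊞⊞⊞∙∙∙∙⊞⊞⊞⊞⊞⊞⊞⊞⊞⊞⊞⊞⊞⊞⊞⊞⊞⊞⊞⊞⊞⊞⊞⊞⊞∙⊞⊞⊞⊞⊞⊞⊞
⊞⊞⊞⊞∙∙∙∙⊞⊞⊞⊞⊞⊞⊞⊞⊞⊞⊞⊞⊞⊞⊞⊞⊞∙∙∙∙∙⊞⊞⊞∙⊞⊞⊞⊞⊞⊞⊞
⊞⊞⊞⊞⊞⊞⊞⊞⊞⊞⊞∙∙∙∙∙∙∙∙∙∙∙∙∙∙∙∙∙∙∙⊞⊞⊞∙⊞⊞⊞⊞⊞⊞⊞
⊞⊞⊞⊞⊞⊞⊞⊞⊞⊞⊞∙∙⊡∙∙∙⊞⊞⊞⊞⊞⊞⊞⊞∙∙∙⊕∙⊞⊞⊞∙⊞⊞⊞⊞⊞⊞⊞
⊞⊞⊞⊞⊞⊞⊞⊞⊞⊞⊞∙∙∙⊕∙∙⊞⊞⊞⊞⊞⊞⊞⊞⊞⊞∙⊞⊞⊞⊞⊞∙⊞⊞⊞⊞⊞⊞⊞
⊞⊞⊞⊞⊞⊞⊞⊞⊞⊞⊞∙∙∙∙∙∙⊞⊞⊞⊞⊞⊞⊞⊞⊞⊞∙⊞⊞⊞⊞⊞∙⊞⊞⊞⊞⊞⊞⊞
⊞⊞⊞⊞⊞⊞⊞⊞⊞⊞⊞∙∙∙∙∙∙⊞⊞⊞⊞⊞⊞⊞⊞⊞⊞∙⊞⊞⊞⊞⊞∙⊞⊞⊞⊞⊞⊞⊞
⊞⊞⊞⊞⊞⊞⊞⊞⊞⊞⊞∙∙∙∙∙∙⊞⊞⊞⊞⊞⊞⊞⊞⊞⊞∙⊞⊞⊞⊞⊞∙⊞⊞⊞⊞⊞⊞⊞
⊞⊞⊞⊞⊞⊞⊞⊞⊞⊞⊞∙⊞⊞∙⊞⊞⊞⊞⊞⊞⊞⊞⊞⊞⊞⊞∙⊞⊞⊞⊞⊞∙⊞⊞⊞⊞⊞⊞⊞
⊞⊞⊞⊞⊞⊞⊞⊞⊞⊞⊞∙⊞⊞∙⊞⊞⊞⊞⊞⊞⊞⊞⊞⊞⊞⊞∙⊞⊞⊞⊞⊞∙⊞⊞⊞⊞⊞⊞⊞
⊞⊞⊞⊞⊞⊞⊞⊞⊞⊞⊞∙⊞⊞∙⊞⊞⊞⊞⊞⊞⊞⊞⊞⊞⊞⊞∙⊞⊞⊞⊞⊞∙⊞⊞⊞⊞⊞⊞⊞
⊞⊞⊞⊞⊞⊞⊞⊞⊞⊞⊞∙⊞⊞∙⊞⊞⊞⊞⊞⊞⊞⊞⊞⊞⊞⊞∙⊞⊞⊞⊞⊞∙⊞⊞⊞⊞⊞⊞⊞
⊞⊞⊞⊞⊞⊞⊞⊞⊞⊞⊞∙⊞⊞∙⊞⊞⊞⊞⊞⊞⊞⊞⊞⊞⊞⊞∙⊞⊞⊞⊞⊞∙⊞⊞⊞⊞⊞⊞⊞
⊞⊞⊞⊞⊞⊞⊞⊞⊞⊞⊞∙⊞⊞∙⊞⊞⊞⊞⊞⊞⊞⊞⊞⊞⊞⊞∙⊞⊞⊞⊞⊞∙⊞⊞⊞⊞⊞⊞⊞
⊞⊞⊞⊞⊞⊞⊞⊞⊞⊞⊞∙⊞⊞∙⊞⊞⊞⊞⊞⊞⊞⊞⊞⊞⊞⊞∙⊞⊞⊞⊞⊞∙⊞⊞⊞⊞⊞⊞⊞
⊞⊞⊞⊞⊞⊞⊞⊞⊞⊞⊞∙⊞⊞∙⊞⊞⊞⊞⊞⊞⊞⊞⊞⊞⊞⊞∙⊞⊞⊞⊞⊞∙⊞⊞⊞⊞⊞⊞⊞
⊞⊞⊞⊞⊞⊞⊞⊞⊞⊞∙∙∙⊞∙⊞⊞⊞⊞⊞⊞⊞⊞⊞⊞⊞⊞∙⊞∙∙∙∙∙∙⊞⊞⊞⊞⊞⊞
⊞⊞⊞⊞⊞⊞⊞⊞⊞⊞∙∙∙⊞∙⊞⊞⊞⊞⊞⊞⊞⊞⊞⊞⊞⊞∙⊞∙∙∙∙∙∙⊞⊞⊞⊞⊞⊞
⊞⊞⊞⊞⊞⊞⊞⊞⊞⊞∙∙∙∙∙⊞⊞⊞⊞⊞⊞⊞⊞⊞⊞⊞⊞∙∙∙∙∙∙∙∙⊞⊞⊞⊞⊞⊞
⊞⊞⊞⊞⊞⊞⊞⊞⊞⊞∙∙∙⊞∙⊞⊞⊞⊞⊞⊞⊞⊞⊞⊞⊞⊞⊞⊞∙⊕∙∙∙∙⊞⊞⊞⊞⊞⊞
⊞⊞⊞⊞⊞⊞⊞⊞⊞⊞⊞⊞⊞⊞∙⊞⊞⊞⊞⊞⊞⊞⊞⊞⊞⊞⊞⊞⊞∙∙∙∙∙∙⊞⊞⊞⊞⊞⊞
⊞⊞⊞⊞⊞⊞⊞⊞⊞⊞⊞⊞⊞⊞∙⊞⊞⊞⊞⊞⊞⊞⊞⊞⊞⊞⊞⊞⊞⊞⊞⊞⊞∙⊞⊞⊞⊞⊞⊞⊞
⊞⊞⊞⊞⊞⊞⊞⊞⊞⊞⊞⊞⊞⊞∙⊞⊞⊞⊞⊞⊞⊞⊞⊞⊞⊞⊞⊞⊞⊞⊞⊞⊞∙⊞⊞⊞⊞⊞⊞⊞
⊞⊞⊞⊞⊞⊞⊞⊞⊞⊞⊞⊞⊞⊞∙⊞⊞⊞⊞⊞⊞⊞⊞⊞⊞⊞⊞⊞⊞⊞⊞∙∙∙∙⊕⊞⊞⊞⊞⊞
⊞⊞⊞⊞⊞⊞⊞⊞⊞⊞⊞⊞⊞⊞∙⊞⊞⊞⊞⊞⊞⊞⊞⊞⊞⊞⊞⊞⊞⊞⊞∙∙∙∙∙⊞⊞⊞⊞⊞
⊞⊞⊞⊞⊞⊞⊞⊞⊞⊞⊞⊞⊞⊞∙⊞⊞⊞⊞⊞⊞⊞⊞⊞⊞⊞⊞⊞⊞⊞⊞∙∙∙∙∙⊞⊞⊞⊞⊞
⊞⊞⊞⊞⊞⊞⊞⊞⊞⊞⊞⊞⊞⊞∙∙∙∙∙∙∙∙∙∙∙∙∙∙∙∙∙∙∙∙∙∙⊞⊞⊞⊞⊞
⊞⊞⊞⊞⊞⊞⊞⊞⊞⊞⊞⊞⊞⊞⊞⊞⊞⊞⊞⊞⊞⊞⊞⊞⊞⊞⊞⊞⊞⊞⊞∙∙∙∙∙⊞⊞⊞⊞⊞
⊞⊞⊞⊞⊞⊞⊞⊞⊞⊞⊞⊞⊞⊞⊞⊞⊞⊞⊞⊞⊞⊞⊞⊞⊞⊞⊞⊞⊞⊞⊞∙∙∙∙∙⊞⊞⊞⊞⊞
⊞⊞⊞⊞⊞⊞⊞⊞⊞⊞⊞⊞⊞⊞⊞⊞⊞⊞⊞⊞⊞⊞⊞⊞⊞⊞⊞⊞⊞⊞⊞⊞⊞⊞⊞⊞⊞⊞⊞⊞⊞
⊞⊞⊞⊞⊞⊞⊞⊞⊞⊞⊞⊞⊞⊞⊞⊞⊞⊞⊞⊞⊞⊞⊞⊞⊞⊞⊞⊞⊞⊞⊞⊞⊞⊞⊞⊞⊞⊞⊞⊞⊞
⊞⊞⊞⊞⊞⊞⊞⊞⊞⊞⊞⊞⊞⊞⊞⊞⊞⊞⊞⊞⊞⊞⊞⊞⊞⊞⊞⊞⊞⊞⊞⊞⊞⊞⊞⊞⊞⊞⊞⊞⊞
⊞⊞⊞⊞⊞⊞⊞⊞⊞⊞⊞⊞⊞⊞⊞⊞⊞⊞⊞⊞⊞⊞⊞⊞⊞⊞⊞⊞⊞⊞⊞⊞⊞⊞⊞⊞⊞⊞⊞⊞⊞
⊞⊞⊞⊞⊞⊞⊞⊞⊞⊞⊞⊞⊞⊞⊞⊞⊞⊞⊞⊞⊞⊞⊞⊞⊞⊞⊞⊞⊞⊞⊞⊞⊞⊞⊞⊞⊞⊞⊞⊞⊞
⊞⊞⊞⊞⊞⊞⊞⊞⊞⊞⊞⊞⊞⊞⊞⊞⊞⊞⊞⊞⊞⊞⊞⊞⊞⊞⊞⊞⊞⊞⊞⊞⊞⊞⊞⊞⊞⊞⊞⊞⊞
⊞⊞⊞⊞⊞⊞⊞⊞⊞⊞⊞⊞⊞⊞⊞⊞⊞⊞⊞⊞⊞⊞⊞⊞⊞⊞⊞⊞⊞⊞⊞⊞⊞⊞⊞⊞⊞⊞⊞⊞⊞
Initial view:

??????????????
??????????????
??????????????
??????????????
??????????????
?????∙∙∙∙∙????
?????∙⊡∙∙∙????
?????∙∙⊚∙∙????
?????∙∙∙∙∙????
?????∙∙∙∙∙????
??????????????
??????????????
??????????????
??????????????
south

??????????????
??????????????
??????????????
??????????????
?????∙∙∙∙∙????
?????∙⊡∙∙∙????
?????∙∙⊕∙∙????
?????∙∙⊚∙∙????
?????∙∙∙∙∙????
?????∙∙∙∙∙????
??????????????
??????????????
??????????????
??????????????

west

??????????????
??????????????
??????????????
??????????????
??????∙∙∙∙∙???
?????∙∙⊡∙∙∙???
?????∙∙∙⊕∙∙???
?????∙∙⊚∙∙∙???
?????∙∙∙∙∙∙???
?????∙∙∙∙∙∙???
??????????????
??????????????
??????????????
??????????????

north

??????????????
??????????????
??????????????
??????????????
??????????????
?????∙∙∙∙∙∙???
?????∙∙⊡∙∙∙???
?????∙∙⊚⊕∙∙???
?????∙∙∙∙∙∙???
?????∙∙∙∙∙∙???
?????∙∙∙∙∙∙???
??????????????
??????????????
??????????????

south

??????????????
??????????????
??????????????
??????????????
?????∙∙∙∙∙∙???
?????∙∙⊡∙∙∙???
?????∙∙∙⊕∙∙???
?????∙∙⊚∙∙∙???
?????∙∙∙∙∙∙???
?????∙∙∙∙∙∙???
??????????????
??????????????
??????????????
??????????????

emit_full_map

∙∙∙∙∙∙
∙∙⊡∙∙∙
∙∙∙⊕∙∙
∙∙⊚∙∙∙
∙∙∙∙∙∙
∙∙∙∙∙∙

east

??????????????
??????????????
??????????????
??????????????
????∙∙∙∙∙∙????
????∙∙⊡∙∙∙????
????∙∙∙⊕∙∙????
????∙∙∙⊚∙∙????
????∙∙∙∙∙∙????
????∙∙∙∙∙∙????
??????????????
??????????????
??????????????
??????????????

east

??????????????
??????????????
??????????????
??????????????
???∙∙∙∙∙∙?????
???∙∙⊡∙∙∙⊞????
???∙∙∙⊕∙∙⊞????
???∙∙∙∙⊚∙⊞????
???∙∙∙∙∙∙⊞????
???∙∙∙∙∙∙⊞????
??????????????
??????????????
??????????????
??????????????

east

??????????????
??????????????
??????????????
??????????????
??∙∙∙∙∙∙??????
??∙∙⊡∙∙∙⊞⊞????
??∙∙∙⊕∙∙⊞⊞????
??∙∙∙∙∙⊚⊞⊞????
??∙∙∙∙∙∙⊞⊞????
??∙∙∙∙∙∙⊞⊞????
??????????????
??????????????
??????????????
??????????????

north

??????????????
??????????????
??????????????
??????????????
??????????????
??∙∙∙∙∙∙∙∙????
??∙∙⊡∙∙∙⊞⊞????
??∙∙∙⊕∙⊚⊞⊞????
??∙∙∙∙∙∙⊞⊞????
??∙∙∙∙∙∙⊞⊞????
??∙∙∙∙∙∙⊞⊞????
??????????????
??????????????
??????????????

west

??????????????
??????????????
??????????????
??????????????
??????????????
???∙∙∙∙∙∙∙∙???
???∙∙⊡∙∙∙⊞⊞???
???∙∙∙⊕⊚∙⊞⊞???
???∙∙∙∙∙∙⊞⊞???
???∙∙∙∙∙∙⊞⊞???
???∙∙∙∙∙∙⊞⊞???
??????????????
??????????????
??????????????

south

??????????????
??????????????
??????????????
??????????????
???∙∙∙∙∙∙∙∙???
???∙∙⊡∙∙∙⊞⊞???
???∙∙∙⊕∙∙⊞⊞???
???∙∙∙∙⊚∙⊞⊞???
???∙∙∙∙∙∙⊞⊞???
???∙∙∙∙∙∙⊞⊞???
??????????????
??????????????
??????????????
??????????????

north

??????????????
??????????????
??????????????
??????????????
??????????????
???∙∙∙∙∙∙∙∙???
???∙∙⊡∙∙∙⊞⊞???
???∙∙∙⊕⊚∙⊞⊞???
???∙∙∙∙∙∙⊞⊞???
???∙∙∙∙∙∙⊞⊞???
???∙∙∙∙∙∙⊞⊞???
??????????????
??????????????
??????????????

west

??????????????
??????????????
??????????????
??????????????
??????????????
????∙∙∙∙∙∙∙∙??
????∙∙⊡∙∙∙⊞⊞??
????∙∙∙⊚∙∙⊞⊞??
????∙∙∙∙∙∙⊞⊞??
????∙∙∙∙∙∙⊞⊞??
????∙∙∙∙∙∙⊞⊞??
??????????????
??????????????
??????????????


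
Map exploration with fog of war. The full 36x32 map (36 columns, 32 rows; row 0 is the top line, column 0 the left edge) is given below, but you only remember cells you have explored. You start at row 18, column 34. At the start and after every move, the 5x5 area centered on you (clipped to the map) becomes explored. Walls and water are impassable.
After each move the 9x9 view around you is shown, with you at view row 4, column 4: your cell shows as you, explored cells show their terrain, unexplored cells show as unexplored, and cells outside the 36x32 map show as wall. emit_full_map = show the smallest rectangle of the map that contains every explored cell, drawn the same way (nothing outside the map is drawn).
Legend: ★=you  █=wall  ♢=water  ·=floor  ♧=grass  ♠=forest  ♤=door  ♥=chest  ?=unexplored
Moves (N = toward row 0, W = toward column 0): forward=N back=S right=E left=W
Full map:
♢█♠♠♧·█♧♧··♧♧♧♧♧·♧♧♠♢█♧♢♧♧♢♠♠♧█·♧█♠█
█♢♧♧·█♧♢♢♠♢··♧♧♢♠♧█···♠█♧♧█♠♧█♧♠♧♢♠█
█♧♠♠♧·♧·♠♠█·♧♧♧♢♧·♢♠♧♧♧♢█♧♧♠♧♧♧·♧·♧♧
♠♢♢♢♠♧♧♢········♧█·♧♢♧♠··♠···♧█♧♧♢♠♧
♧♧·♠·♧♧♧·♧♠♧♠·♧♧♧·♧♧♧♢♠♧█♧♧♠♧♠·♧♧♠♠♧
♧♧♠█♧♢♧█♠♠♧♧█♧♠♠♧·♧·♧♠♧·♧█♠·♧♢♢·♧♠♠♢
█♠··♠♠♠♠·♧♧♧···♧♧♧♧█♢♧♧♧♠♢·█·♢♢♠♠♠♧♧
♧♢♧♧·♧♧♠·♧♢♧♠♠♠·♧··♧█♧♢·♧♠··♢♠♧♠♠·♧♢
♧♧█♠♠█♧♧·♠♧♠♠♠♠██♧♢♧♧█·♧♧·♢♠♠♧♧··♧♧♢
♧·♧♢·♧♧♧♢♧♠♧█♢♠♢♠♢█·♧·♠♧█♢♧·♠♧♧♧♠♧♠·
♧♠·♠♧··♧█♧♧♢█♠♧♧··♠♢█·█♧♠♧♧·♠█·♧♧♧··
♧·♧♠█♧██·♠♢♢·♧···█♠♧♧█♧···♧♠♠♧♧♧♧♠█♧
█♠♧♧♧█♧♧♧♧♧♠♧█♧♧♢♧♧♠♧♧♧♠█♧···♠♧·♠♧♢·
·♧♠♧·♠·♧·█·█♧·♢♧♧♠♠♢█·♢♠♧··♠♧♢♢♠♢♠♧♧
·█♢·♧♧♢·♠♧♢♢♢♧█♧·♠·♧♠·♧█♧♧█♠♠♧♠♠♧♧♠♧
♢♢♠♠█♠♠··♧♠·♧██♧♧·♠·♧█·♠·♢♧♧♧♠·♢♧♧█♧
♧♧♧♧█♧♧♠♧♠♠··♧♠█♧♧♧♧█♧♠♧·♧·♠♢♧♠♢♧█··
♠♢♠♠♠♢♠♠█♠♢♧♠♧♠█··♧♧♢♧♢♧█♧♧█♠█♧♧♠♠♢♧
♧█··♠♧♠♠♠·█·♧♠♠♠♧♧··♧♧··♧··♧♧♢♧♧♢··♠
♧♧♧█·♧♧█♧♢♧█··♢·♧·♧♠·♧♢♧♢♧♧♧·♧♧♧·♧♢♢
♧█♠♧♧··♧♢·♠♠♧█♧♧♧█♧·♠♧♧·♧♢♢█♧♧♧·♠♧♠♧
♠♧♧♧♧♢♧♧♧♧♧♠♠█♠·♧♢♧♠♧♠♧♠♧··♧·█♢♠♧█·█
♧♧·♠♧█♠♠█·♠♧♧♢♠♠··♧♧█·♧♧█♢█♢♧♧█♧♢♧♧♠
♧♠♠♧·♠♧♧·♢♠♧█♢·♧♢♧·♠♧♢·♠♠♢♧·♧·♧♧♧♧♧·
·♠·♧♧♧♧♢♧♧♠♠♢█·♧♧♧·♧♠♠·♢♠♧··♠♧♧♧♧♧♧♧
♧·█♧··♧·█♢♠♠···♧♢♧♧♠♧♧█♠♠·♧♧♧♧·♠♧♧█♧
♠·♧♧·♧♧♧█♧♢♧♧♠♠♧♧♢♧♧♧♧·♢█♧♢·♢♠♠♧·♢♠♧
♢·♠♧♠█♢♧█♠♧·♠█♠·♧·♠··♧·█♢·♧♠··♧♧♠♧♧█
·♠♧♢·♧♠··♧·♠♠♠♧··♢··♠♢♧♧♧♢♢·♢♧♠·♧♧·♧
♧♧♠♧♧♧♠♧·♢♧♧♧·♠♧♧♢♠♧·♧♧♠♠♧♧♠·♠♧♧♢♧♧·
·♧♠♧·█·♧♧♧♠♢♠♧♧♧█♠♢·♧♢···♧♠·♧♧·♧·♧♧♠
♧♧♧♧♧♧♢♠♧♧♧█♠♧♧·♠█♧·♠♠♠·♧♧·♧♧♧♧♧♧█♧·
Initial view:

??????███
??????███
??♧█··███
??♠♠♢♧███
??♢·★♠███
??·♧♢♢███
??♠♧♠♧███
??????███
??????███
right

?????████
?????████
?♧█··████
?♠♠♢♧████
?♢··★████
?·♧♢♢████
?♠♧♠♧████
?????████
?????████

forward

?????████
?????████
??♧█♧████
?♧█··████
?♠♠♢★████
?♢··♠████
?·♧♢♢████
?♠♧♠♧████
?????████

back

?????████
??♧█♧████
?♧█··████
?♠♠♢♧████
?♢··★████
?·♧♢♢████
?♠♧♠♧████
?????████
?????████

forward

?????████
?????████
??♧█♧████
?♧█··████
?♠♠♢★████
?♢··♠████
?·♧♢♢████
?♠♧♠♧████
?????████

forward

?????████
?????████
??♧♠♧████
??♧█♧████
?♧█·★████
?♠♠♢♧████
?♢··♠████
?·♧♢♢████
?♠♧♠♧████

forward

?????████
?????████
??♠♧♧████
??♧♠♧████
??♧█★████
?♧█··████
?♠♠♢♧████
?♢··♠████
?·♧♢♢████

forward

?????████
?????████
??♧♢·████
??♠♧♧████
??♧♠★████
??♧█♧████
?♧█··████
?♠♠♢♧████
?♢··♠████

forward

?????████
?????████
??♠█♧████
??♧♢·████
??♠♧★████
??♧♠♧████
??♧█♧████
?♧█··████
?♠♠♢♧████

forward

?????████
?????████
??♧··████
??♠█♧████
??♧♢★████
??♠♧♧████
??♧♠♧████
??♧█♧████
?♧█··████

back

?????████
??♧··████
??♠█♧████
??♧♢·████
??♠♧★████
??♧♠♧████
??♧█♧████
?♧█··████
?♠♠♢♧████

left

??????███
???♧··███
??♧♠█♧███
??♠♧♢·███
??♢♠★♧███
??♧♧♠♧███
??♧♧█♧███
??♧█··███
??♠♠♢♧███

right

?????████
??♧··████
?♧♠█♧████
?♠♧♢·████
?♢♠♧★████
?♧♧♠♧████
?♧♧█♧████
?♧█··████
?♠♠♢♧████

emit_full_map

?♧··
♧♠█♧
♠♧♢·
♢♠♧★
♧♧♠♧
♧♧█♧
♧█··
♠♠♢♧
♢··♠
·♧♢♢
♠♧♠♧

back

??♧··████
?♧♠█♧████
?♠♧♢·████
?♢♠♧♧████
?♧♧♠★████
?♧♧█♧████
?♧█··████
?♠♠♢♧████
?♢··♠████

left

???♧··███
??♧♠█♧███
??♠♧♢·███
??♢♠♧♧███
??♧♧★♧███
??♧♧█♧███
??♧█··███
??♠♠♢♧███
??♢··♠███

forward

??????███
???♧··███
??♧♠█♧███
??♠♧♢·███
??♢♠★♧███
??♧♧♠♧███
??♧♧█♧███
??♧█··███
??♠♠♢♧███

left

???????██
????♧··██
??♧♧♠█♧██
??·♠♧♢·██
??♠♢★♧♧██
??♠♧♧♠♧██
??♢♧♧█♧██
???♧█··██
???♠♠♢♧██

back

????♧··██
??♧♧♠█♧██
??·♠♧♢·██
??♠♢♠♧♧██
??♠♧★♠♧██
??♢♧♧█♧██
??♢♧█··██
???♠♠♢♧██
???♢··♠██

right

???♧··███
?♧♧♠█♧███
?·♠♧♢·███
?♠♢♠♧♧███
?♠♧♧★♧███
?♢♧♧█♧███
?♢♧█··███
??♠♠♢♧███
??♢··♠███

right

??♧··████
♧♧♠█♧████
·♠♧♢·████
♠♢♠♧♧████
♠♧♧♠★████
♢♧♧█♧████
♢♧█··████
?♠♠♢♧████
?♢··♠████

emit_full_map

??♧··
♧♧♠█♧
·♠♧♢·
♠♢♠♧♧
♠♧♧♠★
♢♧♧█♧
♢♧█··
?♠♠♢♧
?♢··♠
?·♧♢♢
?♠♧♠♧

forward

?????████
??♧··████
♧♧♠█♧████
·♠♧♢·████
♠♢♠♧★████
♠♧♧♠♧████
♢♧♧█♧████
♢♧█··████
?♠♠♢♧████

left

??????███
???♧··███
?♧♧♠█♧███
?·♠♧♢·███
?♠♢♠★♧███
?♠♧♧♠♧███
?♢♧♧█♧███
?♢♧█··███
??♠♠♢♧███

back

???♧··███
?♧♧♠█♧███
?·♠♧♢·███
?♠♢♠♧♧███
?♠♧♧★♧███
?♢♧♧█♧███
?♢♧█··███
??♠♠♢♧███
??♢··♠███

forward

??????███
???♧··███
?♧♧♠█♧███
?·♠♧♢·███
?♠♢♠★♧███
?♠♧♧♠♧███
?♢♧♧█♧███
?♢♧█··███
??♠♠♢♧███

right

?????████
??♧··████
♧♧♠█♧████
·♠♧♢·████
♠♢♠♧★████
♠♧♧♠♧████
♢♧♧█♧████
♢♧█··████
?♠♠♢♧████

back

??♧··████
♧♧♠█♧████
·♠♧♢·████
♠♢♠♧♧████
♠♧♧♠★████
♢♧♧█♧████
♢♧█··████
?♠♠♢♧████
?♢··♠████


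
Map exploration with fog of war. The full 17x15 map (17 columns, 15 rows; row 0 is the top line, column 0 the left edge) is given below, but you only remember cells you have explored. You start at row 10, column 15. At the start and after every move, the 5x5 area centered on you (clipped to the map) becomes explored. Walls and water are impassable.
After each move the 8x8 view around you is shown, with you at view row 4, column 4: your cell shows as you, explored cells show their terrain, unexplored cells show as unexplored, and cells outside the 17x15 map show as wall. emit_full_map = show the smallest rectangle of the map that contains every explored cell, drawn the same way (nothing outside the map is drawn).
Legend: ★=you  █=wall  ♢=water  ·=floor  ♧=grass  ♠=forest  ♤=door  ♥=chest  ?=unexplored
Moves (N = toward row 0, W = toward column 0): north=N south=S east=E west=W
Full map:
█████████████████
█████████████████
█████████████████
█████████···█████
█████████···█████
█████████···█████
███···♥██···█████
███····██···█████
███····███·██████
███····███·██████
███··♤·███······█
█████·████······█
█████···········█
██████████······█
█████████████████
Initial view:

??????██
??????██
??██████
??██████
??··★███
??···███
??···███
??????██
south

??????██
??██████
??██████
??···███
??··★███
??···███
??···███
??????██

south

??██████
??██████
??···███
??···███
??··★███
??···███
??██████
████████

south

??██████
??···███
??···███
??···███
??··★███
??██████
████████
████████

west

???█████
???···██
??····██
??····██
??··★·██
??██████
████████
████████

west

????████
????···█
??·····█
??·····█
??··★··█
??██████
████████
████████

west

?????███
?????···
??······
??······
??··★···
??██████
████████
████████

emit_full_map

???████
???████
???···█
······█
······█
··★···█
███████

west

??????██
??????··
??█·····
??······
??█·★···
??██████
████████
████████

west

???????█
???????·
??██····
??······
??██★···
??██████
████████
████████

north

???????█
???????█
??██····
??██····
??··★···
??██····
??██████
████████

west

????????
????????
??███···
??███···
??··★···
??███···
??██████
████████

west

????????
????????
??·███··
??████··
??··★···
??████··
??██████
████████

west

????????
????????
??♤·███·
??·████·
??··★···
??█████·
??██████
████████

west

????????
????????
??·♤·███
??█·████
??█·★···
??██████
??██████
████████

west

????????
????????
??··♤·██
??██·███
??██★···
??██████
??██████
████████

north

????????
????????
??····█?
??··♤·██
??██★███
??██····
??██████
??██████

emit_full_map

??????????████
····█?????████
··♤·███······█
██★████······█
██···········█
███████······█
██████████████

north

????????
????????
??····█?
??····█?
??··★·██
??██·███
??██····
??██████

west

????????
????????
??█····█
??█····█
??█·★♤·█
??███·██
??███···
???█████

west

█???????
█???????
█?██····
█?██····
█?██★·♤·
█?████·█
█?████··
█???████

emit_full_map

██····█?????████
██····█?????████
██★·♤·███······█
████·████······█
████···········█
??███████······█
??██████████████


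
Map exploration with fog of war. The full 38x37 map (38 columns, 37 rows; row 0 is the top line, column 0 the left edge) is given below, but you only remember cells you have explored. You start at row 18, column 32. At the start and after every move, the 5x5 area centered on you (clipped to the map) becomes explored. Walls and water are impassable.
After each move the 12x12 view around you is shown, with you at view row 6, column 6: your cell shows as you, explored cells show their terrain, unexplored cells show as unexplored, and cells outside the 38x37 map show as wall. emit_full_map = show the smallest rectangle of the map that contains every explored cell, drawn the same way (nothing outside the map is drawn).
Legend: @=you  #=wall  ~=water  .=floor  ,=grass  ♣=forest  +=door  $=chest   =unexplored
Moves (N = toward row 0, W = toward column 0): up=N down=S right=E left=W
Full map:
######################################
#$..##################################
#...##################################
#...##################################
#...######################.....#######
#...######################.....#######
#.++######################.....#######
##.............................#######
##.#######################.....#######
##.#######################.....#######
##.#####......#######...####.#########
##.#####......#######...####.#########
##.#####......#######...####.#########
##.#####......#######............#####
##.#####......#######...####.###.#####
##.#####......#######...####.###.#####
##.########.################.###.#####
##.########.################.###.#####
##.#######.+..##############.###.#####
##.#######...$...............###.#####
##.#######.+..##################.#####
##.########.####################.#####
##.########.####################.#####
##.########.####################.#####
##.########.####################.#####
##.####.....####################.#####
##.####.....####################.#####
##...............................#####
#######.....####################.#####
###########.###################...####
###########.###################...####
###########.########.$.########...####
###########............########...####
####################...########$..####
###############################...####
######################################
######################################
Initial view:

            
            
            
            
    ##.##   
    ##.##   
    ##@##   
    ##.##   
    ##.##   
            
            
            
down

            
            
            
    ##.##   
    ##.##   
    ##.##   
    ##@##   
    ##.##   
    ##.##   
            
            
            

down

            
            
    ##.##   
    ##.##   
    ##.##   
    ##.##   
    ##@##   
    ##.##   
    ##.##   
            
            
            

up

            
            
            
    ##.##   
    ##.##   
    ##.##   
    ##@##   
    ##.##   
    ##.##   
    ##.##   
            
            

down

            
            
    ##.##   
    ##.##   
    ##.##   
    ##.##   
    ##@##   
    ##.##   
    ##.##   
            
            
            

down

            
    ##.##   
    ##.##   
    ##.##   
    ##.##   
    ##.##   
    ##@##   
    ##.##   
    ##.##   
            
            
            

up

            
            
    ##.##   
    ##.##   
    ##.##   
    ##.##   
    ##@##   
    ##.##   
    ##.##   
    ##.##   
            
            

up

            
            
            
    ##.##   
    ##.##   
    ##.##   
    ##@##   
    ##.##   
    ##.##   
    ##.##   
    ##.##   
            

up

            
            
            
            
    ##.##   
    ##.##   
    ##@##   
    ##.##   
    ##.##   
    ##.##   
    ##.##   
    ##.##   

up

            
            
            
            
    ##.##   
    ##.##   
    ##@##   
    ##.##   
    ##.##   
    ##.##   
    ##.##   
    ##.##   


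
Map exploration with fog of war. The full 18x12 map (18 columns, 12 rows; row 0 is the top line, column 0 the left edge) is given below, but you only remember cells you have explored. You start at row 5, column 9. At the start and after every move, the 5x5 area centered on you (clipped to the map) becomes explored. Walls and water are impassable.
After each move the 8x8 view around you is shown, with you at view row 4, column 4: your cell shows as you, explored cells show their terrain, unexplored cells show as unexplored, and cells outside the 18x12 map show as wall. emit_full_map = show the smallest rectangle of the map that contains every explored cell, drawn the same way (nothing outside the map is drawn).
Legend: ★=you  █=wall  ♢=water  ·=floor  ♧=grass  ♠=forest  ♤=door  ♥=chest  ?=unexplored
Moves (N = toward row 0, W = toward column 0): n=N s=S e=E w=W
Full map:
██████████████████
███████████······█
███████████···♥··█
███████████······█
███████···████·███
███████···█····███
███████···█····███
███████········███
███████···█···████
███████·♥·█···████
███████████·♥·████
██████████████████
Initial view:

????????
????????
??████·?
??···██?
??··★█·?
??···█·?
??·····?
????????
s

????????
??████·?
??···██?
??···█·?
??··★█·?
??·····?
??···█·?
????????

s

??████·?
??···██?
??···█·?
??···█·?
??··★··?
??···█·?
??·♥·█·?
????????

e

?████·??
?···██??
?···█··?
?···█··?
?···★··?
?···█··?
?·♥·█··?
????????

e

████·???
···██???
···█···?
···█···?
····★··?
···█···?
·♥·█···?
????????

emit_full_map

████·??
···██??
···█···
···█···
····★··
···█···
·♥·█···

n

????????
████·???
···████?
···█···?
···█★··?
·······?
···█···?
·♥·█···?

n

????????
????????
████···?
···████?
···█★··?
···█···?
·······?
···█···?

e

????????
????????
███····?
··████·?
··█·★··?
··█····?
·······?
··█···??

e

????????
????????
██·····?
·████·█?
·█··★·█?
·█····█?
······█?
·█···???

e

????????
????????
█······?
████·██?
█···★██?
█····██?
·····██?
█···????

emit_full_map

████······
···████·██
···█···★██
···█····██
········██
···█···???
·♥·█···???

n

????????
????????
??··♥··?
█······?
████★██?
█····██?
█····██?
·····██?

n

████████
????????
??·····?
??··♥··?
█···★··?
████·██?
█····██?
█····██?

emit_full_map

?????·····
?????··♥··
████···★··
···████·██
···█····██
···█····██
········██
···█···???
·♥·█···???


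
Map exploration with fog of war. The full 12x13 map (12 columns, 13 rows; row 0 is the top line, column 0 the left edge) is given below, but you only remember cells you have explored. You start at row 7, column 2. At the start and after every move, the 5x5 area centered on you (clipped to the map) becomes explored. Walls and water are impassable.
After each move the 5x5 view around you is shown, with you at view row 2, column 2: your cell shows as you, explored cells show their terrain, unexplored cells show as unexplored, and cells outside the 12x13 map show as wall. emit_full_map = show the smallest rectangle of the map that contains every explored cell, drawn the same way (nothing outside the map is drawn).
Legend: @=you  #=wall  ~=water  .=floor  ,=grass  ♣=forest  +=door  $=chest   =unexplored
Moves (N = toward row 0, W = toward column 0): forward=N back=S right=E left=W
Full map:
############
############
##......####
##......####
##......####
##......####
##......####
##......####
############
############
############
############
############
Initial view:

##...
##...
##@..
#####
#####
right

#....
#....
#.@..
#####
#####

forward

#....
#....
#.@..
#....
#####

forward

#....
#....
#.@..
#....
#....

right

.....
.....
..@..
.....
.....

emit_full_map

 #.....
 #.....
##..@..
##.....
##.....
###### 
###### 

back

.....
.....
..@..
.....
#####

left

#....
#....
#.@..
#....
#####

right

.....
.....
..@..
.....
#####

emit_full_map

 #.....
 #.....
##.....
##..@..
##.....
#######
###### 


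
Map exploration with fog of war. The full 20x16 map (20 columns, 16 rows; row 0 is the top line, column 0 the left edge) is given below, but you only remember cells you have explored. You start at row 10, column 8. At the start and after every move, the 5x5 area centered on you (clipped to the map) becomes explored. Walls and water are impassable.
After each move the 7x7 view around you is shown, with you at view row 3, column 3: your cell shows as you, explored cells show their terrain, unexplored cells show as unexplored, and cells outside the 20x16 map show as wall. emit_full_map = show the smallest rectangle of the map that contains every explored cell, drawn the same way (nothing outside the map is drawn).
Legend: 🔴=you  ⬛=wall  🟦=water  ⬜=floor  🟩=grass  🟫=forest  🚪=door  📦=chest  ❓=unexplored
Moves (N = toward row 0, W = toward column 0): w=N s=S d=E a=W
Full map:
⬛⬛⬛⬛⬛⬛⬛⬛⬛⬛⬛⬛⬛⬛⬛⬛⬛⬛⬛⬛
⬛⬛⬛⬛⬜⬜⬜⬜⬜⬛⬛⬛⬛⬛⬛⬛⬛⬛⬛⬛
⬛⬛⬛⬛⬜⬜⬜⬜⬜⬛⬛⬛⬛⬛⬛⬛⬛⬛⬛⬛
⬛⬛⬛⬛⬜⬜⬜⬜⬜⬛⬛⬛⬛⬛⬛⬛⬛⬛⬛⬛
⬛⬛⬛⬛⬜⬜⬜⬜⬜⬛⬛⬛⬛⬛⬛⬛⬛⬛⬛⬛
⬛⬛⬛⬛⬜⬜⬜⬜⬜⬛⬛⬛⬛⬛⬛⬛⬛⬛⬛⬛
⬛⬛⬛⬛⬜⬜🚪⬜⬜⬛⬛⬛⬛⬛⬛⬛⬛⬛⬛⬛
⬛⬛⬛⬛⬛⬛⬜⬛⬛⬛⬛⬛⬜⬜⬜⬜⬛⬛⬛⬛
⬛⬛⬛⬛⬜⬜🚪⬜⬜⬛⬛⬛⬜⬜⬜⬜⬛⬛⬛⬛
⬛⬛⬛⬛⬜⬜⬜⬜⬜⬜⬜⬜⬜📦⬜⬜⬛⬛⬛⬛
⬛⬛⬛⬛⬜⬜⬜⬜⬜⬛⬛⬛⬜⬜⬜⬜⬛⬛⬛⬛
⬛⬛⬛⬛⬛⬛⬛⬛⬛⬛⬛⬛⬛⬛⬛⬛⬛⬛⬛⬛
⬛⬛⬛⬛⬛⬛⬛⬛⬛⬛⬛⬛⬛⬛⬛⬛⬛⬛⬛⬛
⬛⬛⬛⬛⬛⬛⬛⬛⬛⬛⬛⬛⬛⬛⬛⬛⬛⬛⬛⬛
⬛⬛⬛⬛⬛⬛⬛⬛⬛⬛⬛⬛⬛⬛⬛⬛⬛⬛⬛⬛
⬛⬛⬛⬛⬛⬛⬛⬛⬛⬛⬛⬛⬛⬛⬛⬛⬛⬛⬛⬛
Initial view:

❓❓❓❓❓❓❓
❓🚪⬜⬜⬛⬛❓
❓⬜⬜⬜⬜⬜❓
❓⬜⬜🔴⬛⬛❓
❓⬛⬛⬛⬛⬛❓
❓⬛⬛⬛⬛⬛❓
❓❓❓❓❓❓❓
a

❓❓❓❓❓❓❓
❓⬜🚪⬜⬜⬛⬛
❓⬜⬜⬜⬜⬜⬜
❓⬜⬜🔴⬜⬛⬛
❓⬛⬛⬛⬛⬛⬛
❓⬛⬛⬛⬛⬛⬛
❓❓❓❓❓❓❓

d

❓❓❓❓❓❓❓
⬜🚪⬜⬜⬛⬛❓
⬜⬜⬜⬜⬜⬜❓
⬜⬜⬜🔴⬛⬛❓
⬛⬛⬛⬛⬛⬛❓
⬛⬛⬛⬛⬛⬛❓
❓❓❓❓❓❓❓

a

❓❓❓❓❓❓❓
❓⬜🚪⬜⬜⬛⬛
❓⬜⬜⬜⬜⬜⬜
❓⬜⬜🔴⬜⬛⬛
❓⬛⬛⬛⬛⬛⬛
❓⬛⬛⬛⬛⬛⬛
❓❓❓❓❓❓❓

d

❓❓❓❓❓❓❓
⬜🚪⬜⬜⬛⬛❓
⬜⬜⬜⬜⬜⬜❓
⬜⬜⬜🔴⬛⬛❓
⬛⬛⬛⬛⬛⬛❓
⬛⬛⬛⬛⬛⬛❓
❓❓❓❓❓❓❓

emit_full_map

⬜🚪⬜⬜⬛⬛
⬜⬜⬜⬜⬜⬜
⬜⬜⬜🔴⬛⬛
⬛⬛⬛⬛⬛⬛
⬛⬛⬛⬛⬛⬛


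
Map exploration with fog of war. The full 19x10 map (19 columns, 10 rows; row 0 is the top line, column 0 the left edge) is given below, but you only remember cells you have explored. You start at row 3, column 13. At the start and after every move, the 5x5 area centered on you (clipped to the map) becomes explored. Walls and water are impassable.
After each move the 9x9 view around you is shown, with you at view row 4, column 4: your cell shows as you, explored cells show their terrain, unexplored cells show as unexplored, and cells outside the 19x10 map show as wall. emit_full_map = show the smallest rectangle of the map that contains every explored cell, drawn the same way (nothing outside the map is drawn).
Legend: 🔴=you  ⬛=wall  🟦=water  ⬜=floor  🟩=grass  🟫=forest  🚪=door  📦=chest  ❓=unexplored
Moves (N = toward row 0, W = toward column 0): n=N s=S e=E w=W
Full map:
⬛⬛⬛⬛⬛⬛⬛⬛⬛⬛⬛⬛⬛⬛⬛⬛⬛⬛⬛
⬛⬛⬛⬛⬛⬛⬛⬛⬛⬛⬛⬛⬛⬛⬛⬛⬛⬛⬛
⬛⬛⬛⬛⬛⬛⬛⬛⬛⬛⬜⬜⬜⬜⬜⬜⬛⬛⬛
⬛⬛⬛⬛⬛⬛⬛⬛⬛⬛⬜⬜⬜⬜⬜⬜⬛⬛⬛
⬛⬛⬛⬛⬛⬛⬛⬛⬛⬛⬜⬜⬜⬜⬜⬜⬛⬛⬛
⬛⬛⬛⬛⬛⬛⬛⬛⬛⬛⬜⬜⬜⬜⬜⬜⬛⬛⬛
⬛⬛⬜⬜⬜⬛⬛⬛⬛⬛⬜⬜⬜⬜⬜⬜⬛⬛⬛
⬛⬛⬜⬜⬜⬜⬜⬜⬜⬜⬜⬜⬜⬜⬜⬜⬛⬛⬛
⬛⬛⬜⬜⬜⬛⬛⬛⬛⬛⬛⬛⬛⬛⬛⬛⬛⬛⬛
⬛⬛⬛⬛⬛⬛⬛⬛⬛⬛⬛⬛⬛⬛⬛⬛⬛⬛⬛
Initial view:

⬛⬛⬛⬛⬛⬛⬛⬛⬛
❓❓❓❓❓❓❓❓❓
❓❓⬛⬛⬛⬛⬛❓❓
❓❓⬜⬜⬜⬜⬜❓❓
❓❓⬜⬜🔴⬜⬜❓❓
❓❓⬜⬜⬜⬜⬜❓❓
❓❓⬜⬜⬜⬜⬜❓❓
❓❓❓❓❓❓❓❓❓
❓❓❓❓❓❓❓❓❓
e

⬛⬛⬛⬛⬛⬛⬛⬛⬛
❓❓❓❓❓❓❓❓❓
❓⬛⬛⬛⬛⬛⬛❓❓
❓⬜⬜⬜⬜⬜⬛❓❓
❓⬜⬜⬜🔴⬜⬛❓❓
❓⬜⬜⬜⬜⬜⬛❓❓
❓⬜⬜⬜⬜⬜⬛❓❓
❓❓❓❓❓❓❓❓❓
❓❓❓❓❓❓❓❓❓

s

❓❓❓❓❓❓❓❓❓
❓⬛⬛⬛⬛⬛⬛❓❓
❓⬜⬜⬜⬜⬜⬛❓❓
❓⬜⬜⬜⬜⬜⬛❓❓
❓⬜⬜⬜🔴⬜⬛❓❓
❓⬜⬜⬜⬜⬜⬛❓❓
❓❓⬜⬜⬜⬜⬛❓❓
❓❓❓❓❓❓❓❓❓
❓❓❓❓❓❓❓❓❓

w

❓❓❓❓❓❓❓❓❓
❓❓⬛⬛⬛⬛⬛⬛❓
❓❓⬜⬜⬜⬜⬜⬛❓
❓❓⬜⬜⬜⬜⬜⬛❓
❓❓⬜⬜🔴⬜⬜⬛❓
❓❓⬜⬜⬜⬜⬜⬛❓
❓❓⬜⬜⬜⬜⬜⬛❓
❓❓❓❓❓❓❓❓❓
❓❓❓❓❓❓❓❓❓

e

❓❓❓❓❓❓❓❓❓
❓⬛⬛⬛⬛⬛⬛❓❓
❓⬜⬜⬜⬜⬜⬛❓❓
❓⬜⬜⬜⬜⬜⬛❓❓
❓⬜⬜⬜🔴⬜⬛❓❓
❓⬜⬜⬜⬜⬜⬛❓❓
❓⬜⬜⬜⬜⬜⬛❓❓
❓❓❓❓❓❓❓❓❓
❓❓❓❓❓❓❓❓❓

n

⬛⬛⬛⬛⬛⬛⬛⬛⬛
❓❓❓❓❓❓❓❓❓
❓⬛⬛⬛⬛⬛⬛❓❓
❓⬜⬜⬜⬜⬜⬛❓❓
❓⬜⬜⬜🔴⬜⬛❓❓
❓⬜⬜⬜⬜⬜⬛❓❓
❓⬜⬜⬜⬜⬜⬛❓❓
❓⬜⬜⬜⬜⬜⬛❓❓
❓❓❓❓❓❓❓❓❓

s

❓❓❓❓❓❓❓❓❓
❓⬛⬛⬛⬛⬛⬛❓❓
❓⬜⬜⬜⬜⬜⬛❓❓
❓⬜⬜⬜⬜⬜⬛❓❓
❓⬜⬜⬜🔴⬜⬛❓❓
❓⬜⬜⬜⬜⬜⬛❓❓
❓⬜⬜⬜⬜⬜⬛❓❓
❓❓❓❓❓❓❓❓❓
❓❓❓❓❓❓❓❓❓

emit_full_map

⬛⬛⬛⬛⬛⬛
⬜⬜⬜⬜⬜⬛
⬜⬜⬜⬜⬜⬛
⬜⬜⬜🔴⬜⬛
⬜⬜⬜⬜⬜⬛
⬜⬜⬜⬜⬜⬛

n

⬛⬛⬛⬛⬛⬛⬛⬛⬛
❓❓❓❓❓❓❓❓❓
❓⬛⬛⬛⬛⬛⬛❓❓
❓⬜⬜⬜⬜⬜⬛❓❓
❓⬜⬜⬜🔴⬜⬛❓❓
❓⬜⬜⬜⬜⬜⬛❓❓
❓⬜⬜⬜⬜⬜⬛❓❓
❓⬜⬜⬜⬜⬜⬛❓❓
❓❓❓❓❓❓❓❓❓

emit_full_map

⬛⬛⬛⬛⬛⬛
⬜⬜⬜⬜⬜⬛
⬜⬜⬜🔴⬜⬛
⬜⬜⬜⬜⬜⬛
⬜⬜⬜⬜⬜⬛
⬜⬜⬜⬜⬜⬛
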